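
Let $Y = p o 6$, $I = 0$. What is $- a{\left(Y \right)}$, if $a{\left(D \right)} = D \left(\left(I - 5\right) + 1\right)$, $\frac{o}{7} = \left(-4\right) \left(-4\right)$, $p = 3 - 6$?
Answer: $-8064$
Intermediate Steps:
$p = -3$ ($p = 3 - 6 = -3$)
$o = 112$ ($o = 7 \left(\left(-4\right) \left(-4\right)\right) = 7 \cdot 16 = 112$)
$Y = -2016$ ($Y = \left(-3\right) 112 \cdot 6 = \left(-336\right) 6 = -2016$)
$a{\left(D \right)} = - 4 D$ ($a{\left(D \right)} = D \left(\left(0 - 5\right) + 1\right) = D \left(-5 + 1\right) = D \left(-4\right) = - 4 D$)
$- a{\left(Y \right)} = - \left(-4\right) \left(-2016\right) = \left(-1\right) 8064 = -8064$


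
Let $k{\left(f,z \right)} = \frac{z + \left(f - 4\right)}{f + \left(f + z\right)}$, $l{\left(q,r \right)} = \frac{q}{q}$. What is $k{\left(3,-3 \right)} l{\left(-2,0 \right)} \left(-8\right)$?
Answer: $\frac{32}{3} \approx 10.667$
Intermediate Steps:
$l{\left(q,r \right)} = 1$
$k{\left(f,z \right)} = \frac{-4 + f + z}{z + 2 f}$ ($k{\left(f,z \right)} = \frac{z + \left(-4 + f\right)}{z + 2 f} = \frac{-4 + f + z}{z + 2 f}$)
$k{\left(3,-3 \right)} l{\left(-2,0 \right)} \left(-8\right) = \frac{-4 + 3 - 3}{-3 + 2 \cdot 3} \cdot 1 \left(-8\right) = \frac{1}{-3 + 6} \left(-4\right) 1 \left(-8\right) = \frac{1}{3} \left(-4\right) 1 \left(-8\right) = \left(- \frac{4}{3}\right) 1 \left(-8\right) = \left(- \frac{4}{3}\right) \left(-8\right) = \frac{32}{3}$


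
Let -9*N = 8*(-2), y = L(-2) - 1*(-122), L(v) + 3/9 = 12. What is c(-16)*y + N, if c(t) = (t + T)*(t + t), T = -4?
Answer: 769936/9 ≈ 85549.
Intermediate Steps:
L(v) = 35/3 (L(v) = -⅓ + 12 = 35/3)
c(t) = 2*t*(-4 + t) (c(t) = (t - 4)*(t + t) = (-4 + t)*(2*t) = 2*t*(-4 + t))
y = 401/3 (y = 35/3 - 1*(-122) = 35/3 + 122 = 401/3 ≈ 133.67)
N = 16/9 (N = -8*(-2)/9 = -⅑*(-16) = 16/9 ≈ 1.7778)
c(-16)*y + N = (2*(-16)*(-4 - 16))*(401/3) + 16/9 = (2*(-16)*(-20))*(401/3) + 16/9 = 640*(401/3) + 16/9 = 256640/3 + 16/9 = 769936/9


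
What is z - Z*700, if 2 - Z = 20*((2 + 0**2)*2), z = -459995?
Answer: -405395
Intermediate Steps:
Z = -78 (Z = 2 - 20*(2 + 0**2)*2 = 2 - 20*(2 + 0)*2 = 2 - 20*2*2 = 2 - 20*4 = 2 - 1*80 = 2 - 80 = -78)
z - Z*700 = -459995 - (-78)*700 = -459995 - 1*(-54600) = -459995 + 54600 = -405395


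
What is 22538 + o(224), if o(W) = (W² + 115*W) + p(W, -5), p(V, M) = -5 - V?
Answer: 98245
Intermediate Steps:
o(W) = -5 + W² + 114*W (o(W) = (W² + 115*W) + (-5 - W) = -5 + W² + 114*W)
22538 + o(224) = 22538 + (-5 + 224² + 114*224) = 22538 + (-5 + 50176 + 25536) = 22538 + 75707 = 98245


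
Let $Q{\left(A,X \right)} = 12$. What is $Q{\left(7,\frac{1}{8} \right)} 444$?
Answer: $5328$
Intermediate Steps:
$Q{\left(7,\frac{1}{8} \right)} 444 = 12 \cdot 444 = 5328$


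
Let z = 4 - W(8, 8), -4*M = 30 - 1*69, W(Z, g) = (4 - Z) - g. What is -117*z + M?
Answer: -7449/4 ≈ -1862.3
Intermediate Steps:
W(Z, g) = 4 - Z - g
M = 39/4 (M = -(30 - 1*69)/4 = -(30 - 69)/4 = -1/4*(-39) = 39/4 ≈ 9.7500)
z = 16 (z = 4 - (4 - 1*8 - 1*8) = 4 - (4 - 8 - 8) = 4 - 1*(-12) = 4 + 12 = 16)
-117*z + M = -117*16 + 39/4 = -1872 + 39/4 = -7449/4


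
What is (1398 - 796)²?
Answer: 362404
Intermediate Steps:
(1398 - 796)² = 602² = 362404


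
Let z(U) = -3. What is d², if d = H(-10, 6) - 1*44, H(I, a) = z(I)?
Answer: 2209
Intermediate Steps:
H(I, a) = -3
d = -47 (d = -3 - 1*44 = -3 - 44 = -47)
d² = (-47)² = 2209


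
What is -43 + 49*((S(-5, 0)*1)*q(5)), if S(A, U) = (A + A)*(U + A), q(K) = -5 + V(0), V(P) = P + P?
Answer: -12293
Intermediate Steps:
V(P) = 2*P
q(K) = -5 (q(K) = -5 + 2*0 = -5 + 0 = -5)
S(A, U) = 2*A*(A + U) (S(A, U) = (2*A)*(A + U) = 2*A*(A + U))
-43 + 49*((S(-5, 0)*1)*q(5)) = -43 + 49*(((2*(-5)*(-5 + 0))*1)*(-5)) = -43 + 49*(((2*(-5)*(-5))*1)*(-5)) = -43 + 49*((50*1)*(-5)) = -43 + 49*(50*(-5)) = -43 + 49*(-250) = -43 - 12250 = -12293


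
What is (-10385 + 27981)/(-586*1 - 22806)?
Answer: -4399/5848 ≈ -0.75222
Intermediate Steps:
(-10385 + 27981)/(-586*1 - 22806) = 17596/(-586 - 22806) = 17596/(-23392) = 17596*(-1/23392) = -4399/5848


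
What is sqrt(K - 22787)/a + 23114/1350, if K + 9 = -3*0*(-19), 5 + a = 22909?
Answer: 11557/675 + I*sqrt(5699)/11452 ≈ 17.121 + 0.006592*I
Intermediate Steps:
a = 22904 (a = -5 + 22909 = 22904)
K = -9 (K = -9 - 3*0*(-19) = -9 + 0*(-19) = -9 + 0 = -9)
sqrt(K - 22787)/a + 23114/1350 = sqrt(-9 - 22787)/22904 + 23114/1350 = sqrt(-22796)*(1/22904) + 23114*(1/1350) = (2*I*sqrt(5699))*(1/22904) + 11557/675 = I*sqrt(5699)/11452 + 11557/675 = 11557/675 + I*sqrt(5699)/11452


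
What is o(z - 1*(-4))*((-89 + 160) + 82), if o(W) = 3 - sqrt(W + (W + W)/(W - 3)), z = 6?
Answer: 459 - 459*sqrt(70)/7 ≈ -89.610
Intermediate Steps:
o(W) = 3 - sqrt(W + 2*W/(-3 + W)) (o(W) = 3 - sqrt(W + (2*W)/(-3 + W)) = 3 - sqrt(W + 2*W/(-3 + W)))
o(z - 1*(-4))*((-89 + 160) + 82) = (3 - sqrt((6 - 1*(-4))*(-1 + (6 - 1*(-4)))/(-3 + (6 - 1*(-4)))))*((-89 + 160) + 82) = (3 - sqrt((6 + 4)*(-1 + (6 + 4))/(-3 + (6 + 4))))*(71 + 82) = (3 - sqrt(10*(-1 + 10)/(-3 + 10)))*153 = (3 - sqrt(10*9/7))*153 = (3 - sqrt(10*(1/7)*9))*153 = (3 - sqrt(90/7))*153 = (3 - 3*sqrt(70)/7)*153 = 459 - 459*sqrt(70)/7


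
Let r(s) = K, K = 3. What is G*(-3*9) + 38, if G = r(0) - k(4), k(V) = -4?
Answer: -151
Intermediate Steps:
r(s) = 3
G = 7 (G = 3 - 1*(-4) = 3 + 4 = 7)
G*(-3*9) + 38 = 7*(-3*9) + 38 = 7*(-27) + 38 = -189 + 38 = -151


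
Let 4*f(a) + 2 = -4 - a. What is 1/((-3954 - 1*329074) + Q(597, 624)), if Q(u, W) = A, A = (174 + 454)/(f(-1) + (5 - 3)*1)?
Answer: -3/996572 ≈ -3.0103e-6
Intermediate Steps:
f(a) = -3/2 - a/4 (f(a) = -1/2 + (-4 - a)/4 = -1/2 + (-1 - a/4) = -3/2 - a/4)
A = 2512/3 (A = (174 + 454)/((-3/2 - 1/4*(-1)) + (5 - 3)*1) = 628/((-3/2 + 1/4) + 2*1) = 628/(-5/4 + 2) = 628/(3/4) = 628*(4/3) = 2512/3 ≈ 837.33)
Q(u, W) = 2512/3
1/((-3954 - 1*329074) + Q(597, 624)) = 1/((-3954 - 1*329074) + 2512/3) = 1/((-3954 - 329074) + 2512/3) = 1/(-333028 + 2512/3) = 1/(-996572/3) = -3/996572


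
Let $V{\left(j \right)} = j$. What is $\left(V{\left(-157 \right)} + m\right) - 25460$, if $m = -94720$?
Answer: $-120337$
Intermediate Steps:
$\left(V{\left(-157 \right)} + m\right) - 25460 = \left(-157 - 94720\right) - 25460 = -94877 - 25460 = -120337$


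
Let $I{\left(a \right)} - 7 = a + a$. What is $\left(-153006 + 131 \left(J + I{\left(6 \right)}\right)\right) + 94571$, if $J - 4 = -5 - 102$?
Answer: $-69439$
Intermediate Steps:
$J = -103$ ($J = 4 - 107 = -103$)
$I{\left(a \right)} = 7 + 2 a$ ($I{\left(a \right)} = 7 + \left(a + a\right) = 7 + 2 a$)
$\left(-153006 + 131 \left(J + I{\left(6 \right)}\right)\right) + 94571 = \left(-153006 + 131 \left(-103 + \left(7 + 2 \cdot 6\right)\right)\right) + 94571 = \left(-153006 + 131 \left(-103 + \left(7 + 12\right)\right)\right) + 94571 = \left(-153006 + 131 \left(-103 + 19\right)\right) + 94571 = \left(-153006 + 131 \left(-84\right)\right) + 94571 = \left(-153006 - 11004\right) + 94571 = -164010 + 94571 = -69439$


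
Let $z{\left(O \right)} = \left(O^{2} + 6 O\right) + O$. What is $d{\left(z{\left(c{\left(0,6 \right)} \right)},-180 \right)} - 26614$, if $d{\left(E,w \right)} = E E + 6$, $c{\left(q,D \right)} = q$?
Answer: $-26608$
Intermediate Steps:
$z{\left(O \right)} = O^{2} + 7 O$
$d{\left(E,w \right)} = 6 + E^{2}$ ($d{\left(E,w \right)} = E^{2} + 6 = 6 + E^{2}$)
$d{\left(z{\left(c{\left(0,6 \right)} \right)},-180 \right)} - 26614 = \left(6 + \left(0 \left(7 + 0\right)\right)^{2}\right) - 26614 = \left(6 + \left(0 \cdot 7\right)^{2}\right) - 26614 = \left(6 + 0^{2}\right) - 26614 = \left(6 + 0\right) - 26614 = 6 - 26614 = -26608$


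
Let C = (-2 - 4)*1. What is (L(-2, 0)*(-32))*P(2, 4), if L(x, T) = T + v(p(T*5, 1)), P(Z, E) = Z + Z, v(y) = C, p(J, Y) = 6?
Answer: 768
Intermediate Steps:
C = -6 (C = -6*1 = -6)
v(y) = -6
P(Z, E) = 2*Z
L(x, T) = -6 + T (L(x, T) = T - 6 = -6 + T)
(L(-2, 0)*(-32))*P(2, 4) = ((-6 + 0)*(-32))*(2*2) = -6*(-32)*4 = 192*4 = 768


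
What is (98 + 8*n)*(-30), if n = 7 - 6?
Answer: -3180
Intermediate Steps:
n = 1
(98 + 8*n)*(-30) = (98 + 8*1)*(-30) = (98 + 8)*(-30) = 106*(-30) = -3180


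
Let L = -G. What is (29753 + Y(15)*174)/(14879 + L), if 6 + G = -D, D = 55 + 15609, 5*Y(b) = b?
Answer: 30275/30549 ≈ 0.99103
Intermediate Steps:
Y(b) = b/5
D = 15664
G = -15670 (G = -6 - 1*15664 = -6 - 15664 = -15670)
L = 15670 (L = -1*(-15670) = 15670)
(29753 + Y(15)*174)/(14879 + L) = (29753 + ((⅕)*15)*174)/(14879 + 15670) = (29753 + 3*174)/30549 = (29753 + 522)*(1/30549) = 30275*(1/30549) = 30275/30549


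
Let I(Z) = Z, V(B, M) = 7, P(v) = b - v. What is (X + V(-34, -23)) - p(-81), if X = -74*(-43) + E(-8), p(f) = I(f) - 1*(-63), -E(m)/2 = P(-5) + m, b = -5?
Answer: 3223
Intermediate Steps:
P(v) = -5 - v
E(m) = -2*m (E(m) = -2*((-5 - 1*(-5)) + m) = -2*((-5 + 5) + m) = -2*(0 + m) = -2*m)
p(f) = 63 + f (p(f) = f - 1*(-63) = f + 63 = 63 + f)
X = 3198 (X = -74*(-43) - 2*(-8) = 3182 + 16 = 3198)
(X + V(-34, -23)) - p(-81) = (3198 + 7) - (63 - 81) = 3205 - 1*(-18) = 3205 + 18 = 3223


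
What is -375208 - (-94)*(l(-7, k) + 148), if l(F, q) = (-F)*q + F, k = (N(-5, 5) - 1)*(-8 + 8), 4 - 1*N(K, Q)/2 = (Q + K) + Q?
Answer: -361954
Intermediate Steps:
N(K, Q) = 8 - 4*Q - 2*K (N(K, Q) = 8 - 2*((Q + K) + Q) = 8 - 2*((K + Q) + Q) = 8 - 2*(K + 2*Q) = 8 + (-4*Q - 2*K) = 8 - 4*Q - 2*K)
k = 0 (k = ((8 - 4*5 - 2*(-5)) - 1)*(-8 + 8) = ((8 - 20 + 10) - 1)*0 = (-2 - 1)*0 = -3*0 = 0)
l(F, q) = F - F*q (l(F, q) = -F*q + F = F - F*q)
-375208 - (-94)*(l(-7, k) + 148) = -375208 - (-94)*(-7*(1 - 1*0) + 148) = -375208 - (-94)*(-7*(1 + 0) + 148) = -375208 - (-94)*(-7*1 + 148) = -375208 - (-94)*(-7 + 148) = -375208 - (-94)*141 = -375208 - 1*(-13254) = -375208 + 13254 = -361954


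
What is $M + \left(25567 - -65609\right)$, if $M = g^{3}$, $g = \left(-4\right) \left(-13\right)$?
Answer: $231784$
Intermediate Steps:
$g = 52$
$M = 140608$ ($M = 52^{3} = 140608$)
$M + \left(25567 - -65609\right) = 140608 + \left(25567 - -65609\right) = 140608 + \left(25567 + 65609\right) = 140608 + 91176 = 231784$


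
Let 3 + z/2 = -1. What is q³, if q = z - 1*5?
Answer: -2197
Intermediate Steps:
z = -8 (z = -6 + 2*(-1) = -6 - 2 = -8)
q = -13 (q = -8 - 1*5 = -8 - 5 = -13)
q³ = (-13)³ = -2197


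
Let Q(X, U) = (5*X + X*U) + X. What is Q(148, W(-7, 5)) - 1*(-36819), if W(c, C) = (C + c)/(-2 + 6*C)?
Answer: 263875/7 ≈ 37696.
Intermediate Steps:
W(c, C) = (C + c)/(-2 + 6*C)
Q(X, U) = 6*X + U*X (Q(X, U) = (5*X + U*X) + X = 6*X + U*X)
Q(148, W(-7, 5)) - 1*(-36819) = 148*(6 + (5 - 7)/(2*(-1 + 3*5))) - 1*(-36819) = 148*(6 + (1/2)*(-2)/(-1 + 15)) + 36819 = 148*(6 + (1/2)*(-2)/14) + 36819 = 148*(6 + (1/2)*(1/14)*(-2)) + 36819 = 148*(6 - 1/14) + 36819 = 148*(83/14) + 36819 = 6142/7 + 36819 = 263875/7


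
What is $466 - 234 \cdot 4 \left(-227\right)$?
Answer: $212938$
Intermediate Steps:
$466 - 234 \cdot 4 \left(-227\right) = 466 - -212472 = 466 + 212472 = 212938$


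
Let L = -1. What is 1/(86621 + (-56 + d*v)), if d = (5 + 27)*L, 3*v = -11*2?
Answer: 3/260399 ≈ 1.1521e-5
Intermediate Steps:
v = -22/3 (v = (-11*2)/3 = (1/3)*(-22) = -22/3 ≈ -7.3333)
d = -32 (d = (5 + 27)*(-1) = 32*(-1) = -32)
1/(86621 + (-56 + d*v)) = 1/(86621 + (-56 - 32*(-22/3))) = 1/(86621 + (-56 + 704/3)) = 1/(86621 + 536/3) = 1/(260399/3) = 3/260399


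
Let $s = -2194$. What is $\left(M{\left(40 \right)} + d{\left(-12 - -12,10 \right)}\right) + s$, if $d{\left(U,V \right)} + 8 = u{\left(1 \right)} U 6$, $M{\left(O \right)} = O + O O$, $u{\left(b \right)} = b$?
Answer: $-562$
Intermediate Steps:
$M{\left(O \right)} = O + O^{2}$
$d{\left(U,V \right)} = -8 + 6 U$ ($d{\left(U,V \right)} = -8 + 1 U 6 = -8 + U 6 = -8 + 6 U$)
$\left(M{\left(40 \right)} + d{\left(-12 - -12,10 \right)}\right) + s = \left(40 \left(1 + 40\right) - \left(8 - 6 \left(-12 - -12\right)\right)\right) - 2194 = \left(40 \cdot 41 - \left(8 - 6 \left(-12 + 12\right)\right)\right) - 2194 = \left(1640 + \left(-8 + 6 \cdot 0\right)\right) - 2194 = \left(1640 + \left(-8 + 0\right)\right) - 2194 = \left(1640 - 8\right) - 2194 = 1632 - 2194 = -562$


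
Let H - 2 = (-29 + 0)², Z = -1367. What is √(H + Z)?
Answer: 2*I*√131 ≈ 22.891*I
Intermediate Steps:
H = 843 (H = 2 + (-29 + 0)² = 2 + (-29)² = 2 + 841 = 843)
√(H + Z) = √(843 - 1367) = √(-524) = 2*I*√131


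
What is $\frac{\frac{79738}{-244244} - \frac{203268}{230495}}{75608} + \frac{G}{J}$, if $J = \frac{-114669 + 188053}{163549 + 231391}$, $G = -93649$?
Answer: $- \frac{9839373494683156291726623}{19522460857331191760} \approx -5.04 \cdot 10^{5}$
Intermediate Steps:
$J = \frac{18346}{98735}$ ($J = \frac{73384}{394940} = 73384 \cdot \frac{1}{394940} = \frac{18346}{98735} \approx 0.18581$)
$\frac{\frac{79738}{-244244} - \frac{203268}{230495}}{75608} + \frac{G}{J} = \frac{\frac{79738}{-244244} - \frac{203268}{230495}}{75608} - \frac{93649}{\frac{18346}{98735}} = \left(79738 \left(- \frac{1}{244244}\right) - \frac{203268}{230495}\right) \frac{1}{75608} - \frac{9246434015}{18346} = \left(- \frac{39869}{122122} - \frac{203268}{230495}\right) \frac{1}{75608} - \frac{9246434015}{18346} = \left(- \frac{34013099851}{28148510390}\right) \frac{1}{75608} - \frac{9246434015}{18346} = - \frac{34013099851}{2128252573567120} - \frac{9246434015}{18346} = - \frac{9839373494683156291726623}{19522460857331191760}$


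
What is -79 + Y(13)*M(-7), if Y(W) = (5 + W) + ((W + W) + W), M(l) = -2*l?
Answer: 719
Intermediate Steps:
Y(W) = 5 + 4*W (Y(W) = (5 + W) + (2*W + W) = (5 + W) + 3*W = 5 + 4*W)
-79 + Y(13)*M(-7) = -79 + (5 + 4*13)*(-2*(-7)) = -79 + (5 + 52)*14 = -79 + 57*14 = -79 + 798 = 719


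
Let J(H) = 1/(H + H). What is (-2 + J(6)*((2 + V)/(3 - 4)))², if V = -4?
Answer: 121/36 ≈ 3.3611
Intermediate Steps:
J(H) = 1/(2*H)
(-2 + J(6)*((2 + V)/(3 - 4)))² = (-2 + ((½)/6)*((2 - 4)/(3 - 4)))² = (-2 + ((½)*(⅙))*(-2/(-1)))² = (-2 + (-2*(-1))/12)² = (-2 + (1/12)*2)² = (-2 + ⅙)² = (-11/6)² = 121/36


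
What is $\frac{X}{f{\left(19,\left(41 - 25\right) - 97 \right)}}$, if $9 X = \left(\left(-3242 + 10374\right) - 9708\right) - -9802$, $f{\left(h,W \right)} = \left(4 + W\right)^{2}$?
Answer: $\frac{7226}{53361} \approx 0.13542$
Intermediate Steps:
$X = \frac{7226}{9}$ ($X = \frac{\left(\left(-3242 + 10374\right) - 9708\right) - -9802}{9} = \frac{\left(7132 - 9708\right) + 9802}{9} = \frac{-2576 + 9802}{9} = \frac{1}{9} \cdot 7226 = \frac{7226}{9} \approx 802.89$)
$\frac{X}{f{\left(19,\left(41 - 25\right) - 97 \right)}} = \frac{7226}{9 \left(4 + \left(\left(41 - 25\right) - 97\right)\right)^{2}} = \frac{7226}{9 \left(4 + \left(16 - 97\right)\right)^{2}} = \frac{7226}{9 \left(4 - 81\right)^{2}} = \frac{7226}{9 \left(-77\right)^{2}} = \frac{7226}{9 \cdot 5929} = \frac{7226}{9} \cdot \frac{1}{5929} = \frac{7226}{53361}$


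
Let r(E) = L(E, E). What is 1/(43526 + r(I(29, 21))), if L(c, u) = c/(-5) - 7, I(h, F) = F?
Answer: 5/217574 ≈ 2.2981e-5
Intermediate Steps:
L(c, u) = -7 - c/5 (L(c, u) = -c/5 - 7 = -7 - c/5)
r(E) = -7 - E/5
1/(43526 + r(I(29, 21))) = 1/(43526 + (-7 - 1/5*21)) = 1/(43526 + (-7 - 21/5)) = 1/(43526 - 56/5) = 1/(217574/5) = 5/217574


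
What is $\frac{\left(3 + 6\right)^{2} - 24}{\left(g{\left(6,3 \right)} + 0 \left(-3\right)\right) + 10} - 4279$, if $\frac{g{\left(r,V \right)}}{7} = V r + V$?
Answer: $- \frac{671746}{157} \approx -4278.6$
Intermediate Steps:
$g{\left(r,V \right)} = 7 V + 7 V r$ ($g{\left(r,V \right)} = 7 \left(V r + V\right) = 7 \left(V + V r\right) = 7 V + 7 V r$)
$\frac{\left(3 + 6\right)^{2} - 24}{\left(g{\left(6,3 \right)} + 0 \left(-3\right)\right) + 10} - 4279 = \frac{\left(3 + 6\right)^{2} - 24}{\left(7 \cdot 3 \left(1 + 6\right) + 0 \left(-3\right)\right) + 10} - 4279 = \frac{9^{2} - 24}{\left(7 \cdot 3 \cdot 7 + 0\right) + 10} - 4279 = \frac{81 - 24}{\left(147 + 0\right) + 10} - 4279 = \frac{1}{147 + 10} \cdot 57 - 4279 = \frac{1}{157} \cdot 57 - 4279 = \frac{57}{157} - 4279 = - \frac{671746}{157}$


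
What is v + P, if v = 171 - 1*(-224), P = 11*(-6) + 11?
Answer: 340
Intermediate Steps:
P = -55 (P = -66 + 11 = -55)
v = 395 (v = 171 + 224 = 395)
v + P = 395 - 55 = 340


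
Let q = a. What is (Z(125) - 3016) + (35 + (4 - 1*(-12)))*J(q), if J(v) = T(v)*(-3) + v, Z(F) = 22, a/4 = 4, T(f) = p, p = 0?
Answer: -2178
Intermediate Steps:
T(f) = 0
a = 16 (a = 4*4 = 16)
q = 16
J(v) = v (J(v) = 0*(-3) + v = 0 + v = v)
(Z(125) - 3016) + (35 + (4 - 1*(-12)))*J(q) = (22 - 3016) + (35 + (4 - 1*(-12)))*16 = -2994 + (35 + (4 + 12))*16 = -2994 + (35 + 16)*16 = -2994 + 51*16 = -2994 + 816 = -2178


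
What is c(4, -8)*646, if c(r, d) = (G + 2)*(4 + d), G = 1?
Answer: -7752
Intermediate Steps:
c(r, d) = 12 + 3*d (c(r, d) = (1 + 2)*(4 + d) = 3*(4 + d) = 12 + 3*d)
c(4, -8)*646 = (12 + 3*(-8))*646 = (12 - 24)*646 = -12*646 = -7752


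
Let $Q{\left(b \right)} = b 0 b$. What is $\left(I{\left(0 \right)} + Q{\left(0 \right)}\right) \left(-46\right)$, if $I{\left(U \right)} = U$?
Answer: $0$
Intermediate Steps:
$Q{\left(b \right)} = 0$ ($Q{\left(b \right)} = 0 b = 0$)
$\left(I{\left(0 \right)} + Q{\left(0 \right)}\right) \left(-46\right) = \left(0 + 0\right) \left(-46\right) = 0 \left(-46\right) = 0$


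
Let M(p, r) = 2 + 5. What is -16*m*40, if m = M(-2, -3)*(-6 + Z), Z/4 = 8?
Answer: -116480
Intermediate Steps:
M(p, r) = 7
Z = 32 (Z = 4*8 = 32)
m = 182 (m = 7*(-6 + 32) = 7*26 = 182)
-16*m*40 = -16*182*40 = -2912*40 = -116480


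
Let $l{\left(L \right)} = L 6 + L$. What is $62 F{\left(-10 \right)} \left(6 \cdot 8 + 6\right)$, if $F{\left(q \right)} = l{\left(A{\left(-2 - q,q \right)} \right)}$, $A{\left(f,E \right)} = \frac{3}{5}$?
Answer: $\frac{70308}{5} \approx 14062.0$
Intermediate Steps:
$A{\left(f,E \right)} = \frac{3}{5}$ ($A{\left(f,E \right)} = 3 \cdot \frac{1}{5} = \frac{3}{5}$)
$l{\left(L \right)} = 7 L$ ($l{\left(L \right)} = 6 L + L = 7 L$)
$F{\left(q \right)} = \frac{21}{5}$ ($F{\left(q \right)} = 7 \cdot \frac{3}{5} = \frac{21}{5}$)
$62 F{\left(-10 \right)} \left(6 \cdot 8 + 6\right) = 62 \cdot \frac{21}{5} \left(6 \cdot 8 + 6\right) = \frac{1302 \left(48 + 6\right)}{5} = \frac{1302}{5} \cdot 54 = \frac{70308}{5}$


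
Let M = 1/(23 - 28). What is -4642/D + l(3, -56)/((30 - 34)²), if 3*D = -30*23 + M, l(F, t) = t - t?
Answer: 69630/3451 ≈ 20.177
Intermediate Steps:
l(F, t) = 0
M = -⅕ (M = 1/(-5) = -⅕ ≈ -0.20000)
D = -3451/15 (D = (-30*23 - ⅕)/3 = (-690 - ⅕)/3 = (⅓)*(-3451/5) = -3451/15 ≈ -230.07)
-4642/D + l(3, -56)/((30 - 34)²) = -4642/(-3451/15) + 0/((30 - 34)²) = -4642*(-15/3451) + 0/((-4)²) = 69630/3451 + 0/16 = 69630/3451 + 0*(1/16) = 69630/3451 + 0 = 69630/3451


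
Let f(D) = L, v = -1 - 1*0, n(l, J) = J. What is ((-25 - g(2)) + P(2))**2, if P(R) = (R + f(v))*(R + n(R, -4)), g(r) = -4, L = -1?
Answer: 529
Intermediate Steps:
v = -1 (v = -1 + 0 = -1)
f(D) = -1
P(R) = (-1 + R)*(-4 + R) (P(R) = (R - 1)*(R - 4) = (-1 + R)*(-4 + R))
((-25 - g(2)) + P(2))**2 = ((-25 - 1*(-4)) + (4 + 2**2 - 5*2))**2 = ((-25 + 4) + (4 + 4 - 10))**2 = (-21 - 2)**2 = (-23)**2 = 529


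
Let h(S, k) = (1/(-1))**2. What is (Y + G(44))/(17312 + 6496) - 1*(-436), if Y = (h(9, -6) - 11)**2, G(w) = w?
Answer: 216259/496 ≈ 436.01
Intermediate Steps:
h(S, k) = 1 (h(S, k) = (-1)**2 = 1)
Y = 100 (Y = (1 - 11)**2 = (-10)**2 = 100)
(Y + G(44))/(17312 + 6496) - 1*(-436) = (100 + 44)/(17312 + 6496) - 1*(-436) = 144/23808 + 436 = 144*(1/23808) + 436 = 3/496 + 436 = 216259/496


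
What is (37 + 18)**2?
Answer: 3025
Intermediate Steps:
(37 + 18)**2 = 55**2 = 3025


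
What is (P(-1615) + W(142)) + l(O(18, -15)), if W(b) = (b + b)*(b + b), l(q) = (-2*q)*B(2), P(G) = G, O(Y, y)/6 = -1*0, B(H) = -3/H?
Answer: 79041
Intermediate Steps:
O(Y, y) = 0 (O(Y, y) = 6*(-1*0) = 6*0 = 0)
l(q) = 3*q (l(q) = (-2*q)*(-3/2) = (-2*q)*(-3*1/2) = -2*q*(-3/2) = 3*q)
W(b) = 4*b**2 (W(b) = (2*b)*(2*b) = 4*b**2)
(P(-1615) + W(142)) + l(O(18, -15)) = (-1615 + 4*142**2) + 3*0 = (-1615 + 4*20164) + 0 = (-1615 + 80656) + 0 = 79041 + 0 = 79041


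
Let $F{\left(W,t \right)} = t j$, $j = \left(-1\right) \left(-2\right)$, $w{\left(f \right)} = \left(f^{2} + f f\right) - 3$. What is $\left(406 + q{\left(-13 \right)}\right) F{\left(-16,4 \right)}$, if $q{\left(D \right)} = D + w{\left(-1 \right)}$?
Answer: $3136$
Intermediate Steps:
$w{\left(f \right)} = -3 + 2 f^{2}$ ($w{\left(f \right)} = \left(f^{2} + f^{2}\right) - 3 = 2 f^{2} - 3 = -3 + 2 f^{2}$)
$j = 2$
$F{\left(W,t \right)} = 2 t$ ($F{\left(W,t \right)} = t 2 = 2 t$)
$q{\left(D \right)} = -1 + D$ ($q{\left(D \right)} = D - \left(3 - 2 \left(-1\right)^{2}\right) = D + \left(-3 + 2 \cdot 1\right) = D + \left(-3 + 2\right) = D - 1 = -1 + D$)
$\left(406 + q{\left(-13 \right)}\right) F{\left(-16,4 \right)} = \left(406 - 14\right) 2 \cdot 4 = \left(406 - 14\right) 8 = 392 \cdot 8 = 3136$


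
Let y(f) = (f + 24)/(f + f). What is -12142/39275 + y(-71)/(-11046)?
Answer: -19046961469/61604094300 ≈ -0.30918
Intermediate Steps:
y(f) = (24 + f)/(2*f) (y(f) = (24 + f)/((2*f)) = (24 + f)*(1/(2*f)) = (24 + f)/(2*f))
-12142/39275 + y(-71)/(-11046) = -12142/39275 + ((½)*(24 - 71)/(-71))/(-11046) = -12142*1/39275 + ((½)*(-1/71)*(-47))*(-1/11046) = -12142/39275 + (47/142)*(-1/11046) = -12142/39275 - 47/1568532 = -19046961469/61604094300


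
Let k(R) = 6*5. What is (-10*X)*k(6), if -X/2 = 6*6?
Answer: 21600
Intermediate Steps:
X = -72 (X = -12*6 = -2*36 = -72)
k(R) = 30
(-10*X)*k(6) = -10*(-72)*30 = 720*30 = 21600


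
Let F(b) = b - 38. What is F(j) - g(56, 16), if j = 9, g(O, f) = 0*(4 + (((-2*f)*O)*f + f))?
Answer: -29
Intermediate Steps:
g(O, f) = 0 (g(O, f) = 0*(4 + ((-2*O*f)*f + f)) = 0*(4 + (-2*O*f**2 + f)) = 0*(4 + (f - 2*O*f**2)) = 0*(4 + f - 2*O*f**2) = 0)
F(b) = -38 + b
F(j) - g(56, 16) = (-38 + 9) - 1*0 = -29 + 0 = -29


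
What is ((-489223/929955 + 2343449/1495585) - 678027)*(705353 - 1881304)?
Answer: 128275461095790563863/160882215 ≈ 7.9733e+11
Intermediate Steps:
((-489223/929955 + 2343449/1495585) - 678027)*(705353 - 1881304) = ((-489223*1/929955 + 2343449*(1/1495585)) - 678027)*(-1175951) = ((-489223/929955 + 2343449/1495585) - 678027)*(-1175951) = (1172168044/1126175505 - 678027)*(-1175951) = -763576226960591/1126175505*(-1175951) = 128275461095790563863/160882215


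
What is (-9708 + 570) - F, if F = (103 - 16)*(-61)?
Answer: -3831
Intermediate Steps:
F = -5307 (F = 87*(-61) = -5307)
(-9708 + 570) - F = (-9708 + 570) - 1*(-5307) = -9138 + 5307 = -3831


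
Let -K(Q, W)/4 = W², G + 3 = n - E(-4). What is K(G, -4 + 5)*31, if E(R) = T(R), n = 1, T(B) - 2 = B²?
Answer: -124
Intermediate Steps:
T(B) = 2 + B²
E(R) = 2 + R²
G = -20 (G = -3 + (1 - (2 + (-4)²)) = -3 + (1 - (2 + 16)) = -3 + (1 - 1*18) = -3 + (1 - 18) = -3 - 17 = -20)
K(Q, W) = -4*W²
K(G, -4 + 5)*31 = -4*(-4 + 5)²*31 = -4*1²*31 = -4*1*31 = -4*31 = -124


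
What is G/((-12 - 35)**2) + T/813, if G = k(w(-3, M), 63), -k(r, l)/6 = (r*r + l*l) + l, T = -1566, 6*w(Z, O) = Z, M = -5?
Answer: -15419073/1197278 ≈ -12.878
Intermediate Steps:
w(Z, O) = Z/6
k(r, l) = -6*l - 6*l**2 - 6*r**2 (k(r, l) = -6*((r*r + l*l) + l) = -6*((r**2 + l**2) + l) = -6*((l**2 + r**2) + l) = -6*(l + l**2 + r**2) = -6*l - 6*l**2 - 6*r**2)
G = -48387/2 (G = -6*63 - 6*63**2 - 6*((1/6)*(-3))**2 = -378 - 6*3969 - 6*(-1/2)**2 = -378 - 23814 - 6*1/4 = -378 - 23814 - 3/2 = -48387/2 ≈ -24194.)
G/((-12 - 35)**2) + T/813 = -48387/(2*(-12 - 35)**2) - 1566/813 = -48387/(2*((-47)**2)) - 1566*1/813 = -48387/2/2209 - 522/271 = -48387/2*1/2209 - 522/271 = -48387/4418 - 522/271 = -15419073/1197278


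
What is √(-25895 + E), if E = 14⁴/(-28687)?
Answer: I*√21311236117047/28687 ≈ 160.92*I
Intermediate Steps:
E = -38416/28687 (E = 38416*(-1/28687) = -38416/28687 ≈ -1.3391)
√(-25895 + E) = √(-25895 - 38416/28687) = √(-742888281/28687) = I*√21311236117047/28687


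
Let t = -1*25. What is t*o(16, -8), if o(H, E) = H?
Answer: -400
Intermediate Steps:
t = -25
t*o(16, -8) = -25*16 = -400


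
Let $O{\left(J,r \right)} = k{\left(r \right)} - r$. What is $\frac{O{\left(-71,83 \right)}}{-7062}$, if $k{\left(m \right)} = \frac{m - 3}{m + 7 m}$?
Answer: $\frac{2293}{195382} \approx 0.011736$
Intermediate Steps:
$k{\left(m \right)} = \frac{-3 + m}{8 m}$
$O{\left(J,r \right)} = - r + \frac{-3 + r}{8 r}$ ($O{\left(J,r \right)} = \frac{-3 + r}{8 r} - r = - r + \frac{-3 + r}{8 r}$)
$\frac{O{\left(-71,83 \right)}}{-7062} = \frac{\frac{1}{8} - 83 - \frac{3}{8 \cdot 83}}{-7062} = \left(\frac{1}{8} - 83 - \frac{3}{664}\right) \left(- \frac{1}{7062}\right) = \left(- \frac{6879}{83}\right) \left(- \frac{1}{7062}\right) = \frac{2293}{195382}$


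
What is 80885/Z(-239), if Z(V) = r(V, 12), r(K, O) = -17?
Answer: -80885/17 ≈ -4757.9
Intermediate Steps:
Z(V) = -17
80885/Z(-239) = 80885/(-17) = 80885*(-1/17) = -80885/17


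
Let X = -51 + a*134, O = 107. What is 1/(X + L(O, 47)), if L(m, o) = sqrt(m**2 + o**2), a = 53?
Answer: 7051/49702943 - sqrt(13658)/49702943 ≈ 0.00013951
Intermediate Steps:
X = 7051 (X = -51 + 53*134 = -51 + 7102 = 7051)
1/(X + L(O, 47)) = 1/(7051 + sqrt(107**2 + 47**2)) = 1/(7051 + sqrt(11449 + 2209)) = 1/(7051 + sqrt(13658))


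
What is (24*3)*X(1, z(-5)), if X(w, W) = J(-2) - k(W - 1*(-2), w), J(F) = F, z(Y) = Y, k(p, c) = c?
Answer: -216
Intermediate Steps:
X(w, W) = -2 - w
(24*3)*X(1, z(-5)) = (24*3)*(-2 - 1*1) = 72*(-2 - 1) = 72*(-3) = -216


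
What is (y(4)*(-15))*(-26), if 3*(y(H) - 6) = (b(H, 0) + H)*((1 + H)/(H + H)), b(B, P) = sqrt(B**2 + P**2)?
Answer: 2990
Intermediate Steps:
y(H) = 6 + (1 + H)*(H + sqrt(H**2))/(6*H) (y(H) = 6 + ((sqrt(H**2 + 0**2) + H)*((1 + H)/(H + H)))/3 = 6 + ((sqrt(H**2 + 0) + H)*((1 + H)/((2*H))))/3 = 6 + ((sqrt(H**2) + H)*((1 + H)*(1/(2*H))))/3 = 6 + ((H + sqrt(H**2))*((1 + H)/(2*H)))/3 = 6 + ((1 + H)*(H + sqrt(H**2))/(2*H))/3 = 6 + (1 + H)*(H + sqrt(H**2))/(6*H))
(y(4)*(-15))*(-26) = (((1/6)*(sqrt(4**2) + 4*(37 + 4 + sqrt(4**2)))/4)*(-15))*(-26) = (((1/6)*(1/4)*(sqrt(16) + 4*(37 + 4 + sqrt(16))))*(-15))*(-26) = (((1/6)*(1/4)*(4 + 4*(37 + 4 + 4)))*(-15))*(-26) = (((1/6)*(1/4)*(4 + 4*45))*(-15))*(-26) = (((1/6)*(1/4)*(4 + 180))*(-15))*(-26) = (((1/6)*(1/4)*184)*(-15))*(-26) = ((23/3)*(-15))*(-26) = -115*(-26) = 2990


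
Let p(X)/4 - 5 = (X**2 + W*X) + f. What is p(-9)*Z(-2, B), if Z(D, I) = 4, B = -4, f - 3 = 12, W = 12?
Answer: -112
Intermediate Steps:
f = 15 (f = 3 + 12 = 15)
p(X) = 80 + 4*X**2 + 48*X (p(X) = 20 + 4*((X**2 + 12*X) + 15) = 20 + 4*(15 + X**2 + 12*X) = 20 + (60 + 4*X**2 + 48*X) = 80 + 4*X**2 + 48*X)
p(-9)*Z(-2, B) = (80 + 4*(-9)**2 + 48*(-9))*4 = (80 + 4*81 - 432)*4 = (80 + 324 - 432)*4 = -28*4 = -112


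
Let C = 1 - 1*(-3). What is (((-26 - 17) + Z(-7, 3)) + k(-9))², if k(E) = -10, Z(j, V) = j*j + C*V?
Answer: 64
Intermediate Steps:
C = 4 (C = 1 + 3 = 4)
Z(j, V) = j² + 4*V (Z(j, V) = j*j + 4*V = j² + 4*V)
(((-26 - 17) + Z(-7, 3)) + k(-9))² = (((-26 - 17) + ((-7)² + 4*3)) - 10)² = ((-43 + (49 + 12)) - 10)² = ((-43 + 61) - 10)² = (18 - 10)² = 8² = 64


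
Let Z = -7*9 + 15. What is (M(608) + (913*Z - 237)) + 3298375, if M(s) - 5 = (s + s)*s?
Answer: 3993647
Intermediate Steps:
M(s) = 5 + 2*s² (M(s) = 5 + (s + s)*s = 5 + (2*s)*s = 5 + 2*s²)
Z = -48 (Z = -63 + 15 = -48)
(M(608) + (913*Z - 237)) + 3298375 = ((5 + 2*608²) + (913*(-48) - 237)) + 3298375 = ((5 + 2*369664) + (-43824 - 237)) + 3298375 = ((5 + 739328) - 44061) + 3298375 = (739333 - 44061) + 3298375 = 695272 + 3298375 = 3993647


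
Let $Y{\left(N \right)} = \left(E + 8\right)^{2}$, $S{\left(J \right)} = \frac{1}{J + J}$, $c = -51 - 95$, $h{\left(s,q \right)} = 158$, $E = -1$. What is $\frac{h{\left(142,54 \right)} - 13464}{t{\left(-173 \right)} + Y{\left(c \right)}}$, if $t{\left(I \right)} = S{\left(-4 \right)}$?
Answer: $- \frac{106448}{391} \approx -272.25$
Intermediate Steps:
$c = -146$
$S{\left(J \right)} = \frac{1}{2 J}$
$Y{\left(N \right)} = 49$ ($Y{\left(N \right)} = \left(-1 + 8\right)^{2} = 7^{2} = 49$)
$t{\left(I \right)} = - \frac{1}{8}$ ($t{\left(I \right)} = \frac{1}{2 \left(-4\right)} = \frac{1}{2} \left(- \frac{1}{4}\right) = - \frac{1}{8}$)
$\frac{h{\left(142,54 \right)} - 13464}{t{\left(-173 \right)} + Y{\left(c \right)}} = \frac{158 - 13464}{- \frac{1}{8} + 49} = - \frac{13306}{\frac{391}{8}} = \left(-13306\right) \frac{8}{391} = - \frac{106448}{391}$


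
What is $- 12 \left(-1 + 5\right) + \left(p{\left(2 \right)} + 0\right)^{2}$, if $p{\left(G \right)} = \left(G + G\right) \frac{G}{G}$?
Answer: $-32$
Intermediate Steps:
$p{\left(G \right)} = 2 G$ ($p{\left(G \right)} = 2 G 1 = 2 G$)
$- 12 \left(-1 + 5\right) + \left(p{\left(2 \right)} + 0\right)^{2} = - 12 \left(-1 + 5\right) + \left(2 \cdot 2 + 0\right)^{2} = \left(-12\right) 4 + \left(4 + 0\right)^{2} = -48 + 4^{2} = -48 + 16 = -32$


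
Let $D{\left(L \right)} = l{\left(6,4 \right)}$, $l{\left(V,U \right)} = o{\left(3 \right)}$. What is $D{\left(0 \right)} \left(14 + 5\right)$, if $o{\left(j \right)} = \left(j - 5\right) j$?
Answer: $-114$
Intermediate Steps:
$o{\left(j \right)} = j \left(-5 + j\right)$ ($o{\left(j \right)} = \left(-5 + j\right) j = j \left(-5 + j\right)$)
$l{\left(V,U \right)} = -6$ ($l{\left(V,U \right)} = 3 \left(-5 + 3\right) = 3 \left(-2\right) = -6$)
$D{\left(L \right)} = -6$
$D{\left(0 \right)} \left(14 + 5\right) = - 6 \left(14 + 5\right) = \left(-6\right) 19 = -114$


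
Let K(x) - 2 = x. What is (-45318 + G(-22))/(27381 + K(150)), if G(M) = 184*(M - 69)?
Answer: -5642/2503 ≈ -2.2541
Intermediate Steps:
G(M) = -12696 + 184*M (G(M) = 184*(-69 + M) = -12696 + 184*M)
K(x) = 2 + x
(-45318 + G(-22))/(27381 + K(150)) = (-45318 + (-12696 + 184*(-22)))/(27381 + (2 + 150)) = (-45318 + (-12696 - 4048))/(27381 + 152) = (-45318 - 16744)/27533 = -62062*1/27533 = -5642/2503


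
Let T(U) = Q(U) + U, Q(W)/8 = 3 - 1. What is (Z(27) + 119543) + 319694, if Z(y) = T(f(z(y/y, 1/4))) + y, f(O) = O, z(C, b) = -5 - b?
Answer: 1757099/4 ≈ 4.3928e+5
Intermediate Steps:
Q(W) = 16 (Q(W) = 8*(3 - 1) = 8*2 = 16)
T(U) = 16 + U
Z(y) = 43/4 + y (Z(y) = (16 + (-5 - 1/4)) + y = (16 - 21/4) + y = 43/4 + y)
(Z(27) + 119543) + 319694 = ((43/4 + 27) + 119543) + 319694 = (151/4 + 119543) + 319694 = 478323/4 + 319694 = 1757099/4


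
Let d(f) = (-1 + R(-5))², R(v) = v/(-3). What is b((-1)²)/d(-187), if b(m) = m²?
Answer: 9/4 ≈ 2.2500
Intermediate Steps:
R(v) = -v/3 (R(v) = v*(-⅓) = -v/3)
d(f) = 4/9 (d(f) = (-1 - ⅓*(-5))² = (-1 + 5/3)² = (⅔)² = 4/9)
b((-1)²)/d(-187) = ((-1)²)²/(4/9) = 1²*(9/4) = 1*(9/4) = 9/4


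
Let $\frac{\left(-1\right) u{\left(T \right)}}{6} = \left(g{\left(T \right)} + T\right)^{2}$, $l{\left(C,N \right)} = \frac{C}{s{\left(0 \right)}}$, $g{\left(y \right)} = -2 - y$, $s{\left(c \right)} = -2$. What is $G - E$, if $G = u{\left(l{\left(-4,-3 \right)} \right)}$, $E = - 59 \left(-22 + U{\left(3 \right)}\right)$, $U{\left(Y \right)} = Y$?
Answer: $-1145$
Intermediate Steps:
$E = 1121$ ($E = - 59 \left(-22 + 3\right) = \left(-59\right) \left(-19\right) = 1121$)
$l{\left(C,N \right)} = - \frac{C}{2}$ ($l{\left(C,N \right)} = \frac{C}{-2} = C \left(- \frac{1}{2}\right) = - \frac{C}{2}$)
$u{\left(T \right)} = -24$ ($u{\left(T \right)} = - 6 \left(\left(-2 - T\right) + T\right)^{2} = - 6 \left(-2\right)^{2} = \left(-6\right) 4 = -24$)
$G = -24$
$G - E = -24 - 1121 = -1145$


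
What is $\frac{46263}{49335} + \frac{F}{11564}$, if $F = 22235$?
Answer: $\frac{543983019}{190169980} \approx 2.8605$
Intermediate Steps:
$\frac{46263}{49335} + \frac{F}{11564} = \frac{46263}{49335} + \frac{22235}{11564} = 46263 \cdot \frac{1}{49335} + 22235 \cdot \frac{1}{11564} = \frac{15421}{16445} + \frac{22235}{11564} = \frac{543983019}{190169980}$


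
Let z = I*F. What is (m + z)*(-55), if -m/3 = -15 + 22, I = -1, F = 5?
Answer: 1430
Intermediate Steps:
z = -5 (z = -1*5 = -5)
m = -21 (m = -3*(-15 + 22) = -3*7 = -21)
(m + z)*(-55) = (-21 - 5)*(-55) = -26*(-55) = 1430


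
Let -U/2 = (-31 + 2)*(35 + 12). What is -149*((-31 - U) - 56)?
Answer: 419137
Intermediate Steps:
U = 2726 (U = -2*(-31 + 2)*(35 + 12) = -(-58)*47 = -2*(-1363) = 2726)
-149*((-31 - U) - 56) = -149*((-31 - 1*2726) - 56) = -149*((-31 - 2726) - 56) = -149*(-2757 - 56) = -149*(-2813) = 419137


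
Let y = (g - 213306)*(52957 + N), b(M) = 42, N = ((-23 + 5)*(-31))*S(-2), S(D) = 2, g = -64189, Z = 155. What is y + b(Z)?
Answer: -15004987093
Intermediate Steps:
N = 1116 (N = ((-23 + 5)*(-31))*2 = -18*(-31)*2 = 558*2 = 1116)
y = -15004987135 (y = (-64189 - 213306)*(52957 + 1116) = -277495*54073 = -15004987135)
y + b(Z) = -15004987135 + 42 = -15004987093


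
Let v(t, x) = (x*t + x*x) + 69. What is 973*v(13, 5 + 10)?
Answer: 475797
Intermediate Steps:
v(t, x) = 69 + x² + t*x (v(t, x) = (t*x + x²) + 69 = (x² + t*x) + 69 = 69 + x² + t*x)
973*v(13, 5 + 10) = 973*(69 + (5 + 10)² + 13*(5 + 10)) = 973*(69 + 15² + 13*15) = 973*(69 + 225 + 195) = 973*489 = 475797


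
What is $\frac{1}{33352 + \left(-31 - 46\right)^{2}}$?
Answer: $\frac{1}{39281} \approx 2.5458 \cdot 10^{-5}$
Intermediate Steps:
$\frac{1}{33352 + \left(-31 - 46\right)^{2}} = \frac{1}{33352 + \left(-77\right)^{2}} = \frac{1}{33352 + 5929} = \frac{1}{39281}$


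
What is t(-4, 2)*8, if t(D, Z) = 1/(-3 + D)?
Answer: -8/7 ≈ -1.1429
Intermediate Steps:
t(-4, 2)*8 = 8/(-3 - 4) = 8/(-7) = -⅐*8 = -8/7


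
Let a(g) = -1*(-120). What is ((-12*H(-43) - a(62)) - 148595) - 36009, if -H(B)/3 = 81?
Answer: -181808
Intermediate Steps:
a(g) = 120
H(B) = -243 (H(B) = -3*81 = -243)
((-12*H(-43) - a(62)) - 148595) - 36009 = ((-12*(-243) - 1*120) - 148595) - 36009 = ((2916 - 120) - 148595) - 36009 = (2796 - 148595) - 36009 = -145799 - 36009 = -181808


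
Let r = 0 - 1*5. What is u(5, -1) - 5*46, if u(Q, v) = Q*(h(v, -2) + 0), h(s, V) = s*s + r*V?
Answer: -175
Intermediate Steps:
r = -5 (r = 0 - 5 = -5)
h(s, V) = s**2 - 5*V (h(s, V) = s*s - 5*V = s**2 - 5*V)
u(Q, v) = Q*(10 + v**2) (u(Q, v) = Q*((v**2 - 5*(-2)) + 0) = Q*((v**2 + 10) + 0) = Q*((10 + v**2) + 0) = Q*(10 + v**2))
u(5, -1) - 5*46 = 5*(10 + (-1)**2) - 5*46 = 5*(10 + 1) - 230 = 5*11 - 230 = 55 - 230 = -175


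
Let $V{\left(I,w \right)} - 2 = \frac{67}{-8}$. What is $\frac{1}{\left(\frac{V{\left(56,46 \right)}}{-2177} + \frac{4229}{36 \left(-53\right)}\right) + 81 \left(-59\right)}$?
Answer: $- \frac{8307432}{39719606267} \approx -0.00020915$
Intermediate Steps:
$V{\left(I,w \right)} = - \frac{51}{8}$ ($V{\left(I,w \right)} = 2 + \frac{67}{-8} = 2 + 67 \left(- \frac{1}{8}\right) = 2 - \frac{67}{8} = - \frac{51}{8}$)
$\frac{1}{\left(\frac{V{\left(56,46 \right)}}{-2177} + \frac{4229}{36 \left(-53\right)}\right) + 81 \left(-59\right)} = \frac{1}{\left(- \frac{51}{8 \left(-2177\right)} + \frac{4229}{36 \left(-53\right)}\right) + 81 \left(-59\right)} = \frac{1}{\left(\left(- \frac{51}{8}\right) \left(- \frac{1}{2177}\right) + \frac{4229}{-1908}\right) - 4779} = \frac{1}{\left(\frac{51}{17416} + 4229 \left(- \frac{1}{1908}\right)\right) - 4779} = \frac{1}{\left(\frac{51}{17416} - \frac{4229}{1908}\right) - 4779} = \frac{1}{- \frac{18388739}{8307432} - 4779} = \frac{1}{- \frac{39719606267}{8307432}} = - \frac{8307432}{39719606267}$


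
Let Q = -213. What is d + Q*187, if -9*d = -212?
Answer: -358267/9 ≈ -39807.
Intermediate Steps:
d = 212/9 (d = -⅑*(-212) = 212/9 ≈ 23.556)
d + Q*187 = 212/9 - 213*187 = 212/9 - 39831 = -358267/9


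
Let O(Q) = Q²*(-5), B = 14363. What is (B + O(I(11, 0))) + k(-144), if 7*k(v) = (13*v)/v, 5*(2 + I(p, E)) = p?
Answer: 502763/35 ≈ 14365.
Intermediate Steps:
I(p, E) = -2 + p/5
O(Q) = -5*Q²
k(v) = 13/7 (k(v) = ((13*v)/v)/7 = (⅐)*13 = 13/7)
(B + O(I(11, 0))) + k(-144) = (14363 - 5*(-2 + (⅕)*11)²) + 13/7 = (14363 - 5*(-2 + 11/5)²) + 13/7 = (14363 - 5*(⅕)²) + 13/7 = (14363 - 5*1/25) + 13/7 = (14363 - ⅕) + 13/7 = 71814/5 + 13/7 = 502763/35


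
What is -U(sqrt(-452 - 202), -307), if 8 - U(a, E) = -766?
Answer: -774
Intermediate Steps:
U(a, E) = 774 (U(a, E) = 8 - 1*(-766) = 8 + 766 = 774)
-U(sqrt(-452 - 202), -307) = -1*774 = -774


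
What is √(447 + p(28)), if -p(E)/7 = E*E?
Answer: 71*I ≈ 71.0*I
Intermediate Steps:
p(E) = -7*E² (p(E) = -7*E*E = -7*E²)
√(447 + p(28)) = √(447 - 7*28²) = √(447 - 7*784) = √(447 - 5488) = √(-5041) = 71*I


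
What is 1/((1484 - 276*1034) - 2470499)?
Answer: -1/2754399 ≈ -3.6306e-7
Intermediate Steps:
1/((1484 - 276*1034) - 2470499) = 1/((1484 - 285384) - 2470499) = 1/(-283900 - 2470499) = 1/(-2754399) = -1/2754399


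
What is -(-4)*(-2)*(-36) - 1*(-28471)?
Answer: 28759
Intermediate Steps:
-(-4)*(-2)*(-36) - 1*(-28471) = -1*8*(-36) + 28471 = -8*(-36) + 28471 = 288 + 28471 = 28759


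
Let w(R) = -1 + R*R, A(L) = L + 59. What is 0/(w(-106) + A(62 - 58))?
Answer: 0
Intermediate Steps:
A(L) = 59 + L
w(R) = -1 + R²
0/(w(-106) + A(62 - 58)) = 0/((-1 + (-106)²) + (59 + (62 - 58))) = 0/((-1 + 11236) + (59 + 4)) = 0/(11235 + 63) = 0/11298 = 0*(1/11298) = 0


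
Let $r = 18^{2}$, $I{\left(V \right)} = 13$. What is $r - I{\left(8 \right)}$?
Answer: $311$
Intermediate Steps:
$r = 324$
$r - I{\left(8 \right)} = 324 - 13 = 311$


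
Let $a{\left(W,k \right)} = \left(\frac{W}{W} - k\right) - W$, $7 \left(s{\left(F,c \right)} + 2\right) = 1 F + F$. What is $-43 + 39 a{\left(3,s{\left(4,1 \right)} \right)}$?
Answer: $- \frac{613}{7} \approx -87.571$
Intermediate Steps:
$s{\left(F,c \right)} = -2 + \frac{2 F}{7}$ ($s{\left(F,c \right)} = -2 + \frac{1 F + F}{7} = -2 + \frac{F + F}{7} = -2 + \frac{2 F}{7}$)
$a{\left(W,k \right)} = 1 - W - k$ ($a{\left(W,k \right)} = \left(1 - k\right) - W = 1 - W - k$)
$-43 + 39 a{\left(3,s{\left(4,1 \right)} \right)} = -43 + 39 \left(1 - 3 - \left(-2 + \frac{2}{7} \cdot 4\right)\right) = -43 + 39 \left(1 - 3 - \left(-2 + \frac{8}{7}\right)\right) = -43 + 39 \left(1 - 3 - - \frac{6}{7}\right) = -43 + 39 \left(1 - 3 + \frac{6}{7}\right) = -43 + 39 \left(- \frac{8}{7}\right) = -43 - \frac{312}{7} = - \frac{613}{7}$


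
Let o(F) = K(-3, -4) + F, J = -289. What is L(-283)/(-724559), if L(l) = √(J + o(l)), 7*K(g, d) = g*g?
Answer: -I*√27965/5071913 ≈ -3.2971e-5*I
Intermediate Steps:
K(g, d) = g²/7 (K(g, d) = (g*g)/7 = g²/7)
o(F) = 9/7 + F (o(F) = (⅐)*(-3)² + F = (⅐)*9 + F = 9/7 + F)
L(l) = √(-2014/7 + l) (L(l) = √(-289 + (9/7 + l)) = √(-2014/7 + l))
L(-283)/(-724559) = (√(-14098 + 49*(-283))/7)/(-724559) = (√(-14098 - 13867)/7)*(-1/724559) = (√(-27965)/7)*(-1/724559) = ((I*√27965)/7)*(-1/724559) = (I*√27965/7)*(-1/724559) = -I*√27965/5071913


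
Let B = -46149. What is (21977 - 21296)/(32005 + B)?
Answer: -681/14144 ≈ -0.048148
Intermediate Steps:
(21977 - 21296)/(32005 + B) = (21977 - 21296)/(32005 - 46149) = 681/(-14144) = 681*(-1/14144) = -681/14144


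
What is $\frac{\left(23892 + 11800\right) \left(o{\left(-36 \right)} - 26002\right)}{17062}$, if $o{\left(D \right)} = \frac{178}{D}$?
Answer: $- \frac{4177079375}{76779} \approx -54404.0$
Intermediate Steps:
$\frac{\left(23892 + 11800\right) \left(o{\left(-36 \right)} - 26002\right)}{17062} = \frac{\left(23892 + 11800\right) \left(\frac{178}{-36} - 26002\right)}{17062} = 35692 \left(178 \left(- \frac{1}{36}\right) - 26002\right) \frac{1}{17062} = 35692 \left(- \frac{89}{18} - 26002\right) \frac{1}{17062} = 35692 \left(- \frac{468125}{18}\right) \frac{1}{17062} = \left(- \frac{8354158750}{9}\right) \frac{1}{17062} = - \frac{4177079375}{76779}$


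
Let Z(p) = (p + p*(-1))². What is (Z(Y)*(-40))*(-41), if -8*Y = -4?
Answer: 0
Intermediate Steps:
Y = ½ (Y = -⅛*(-4) = ½ ≈ 0.50000)
Z(p) = 0 (Z(p) = (p - p)² = 0² = 0)
(Z(Y)*(-40))*(-41) = (0*(-40))*(-41) = 0*(-41) = 0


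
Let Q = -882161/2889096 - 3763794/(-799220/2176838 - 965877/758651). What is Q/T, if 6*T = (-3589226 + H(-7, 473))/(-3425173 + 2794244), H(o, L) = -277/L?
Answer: 382797859217445611381544538614893/158174169194169040474212700 ≈ 2.4201e+6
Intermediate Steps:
Q = 1282708196348638148435429/559016717482605144 (Q = -882161*1/2889096 - 3763794/(-799220*1/2176838 - 965877*1/758651) = -126023/412728 - 3763794/(-399610/1088419 - 965877/758651) = -126023/412728 - 3763794/(-1354443404573/825730162769) = -126023/412728 - 3763794*(-825730162769/1354443404573) = -126023/412728 + 3107878232248985586/1354443404573 = 1282708196348638148435429/559016717482605144 ≈ 2.2946e+6)
T = 1697704175/1790576502 (T = ((-3589226 - 277/473)/(-3425173 + 2794244))/6 = ((-3589226 - 277*1/473)/(-630929))/6 = ((-3589226 - 277/473)*(-1/630929))/6 = (-1697704175/473*(-1/630929))/6 = (1/6)*(1697704175/298429417) = 1697704175/1790576502 ≈ 0.94813)
Q/T = 1282708196348638148435429/(559016717482605144*(1697704175/1790576502)) = (1282708196348638148435429/559016717482605144)*(1790576502/1697704175) = 382797859217445611381544538614893/158174169194169040474212700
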